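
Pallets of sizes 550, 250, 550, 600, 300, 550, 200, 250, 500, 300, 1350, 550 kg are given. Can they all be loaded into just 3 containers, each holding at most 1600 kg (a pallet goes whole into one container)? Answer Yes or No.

No

Total = 5950 kg; ⌈5950/1600⌉ = 4.
At least 4 containers are required, but only 3 are allowed.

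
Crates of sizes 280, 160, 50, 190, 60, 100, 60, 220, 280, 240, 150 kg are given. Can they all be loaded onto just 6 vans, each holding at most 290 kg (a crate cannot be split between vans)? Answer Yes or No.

Total = 1790 kg; ⌈1790/290⌉ = 7.
At least 7 vans are required, but only 6 are allowed.

No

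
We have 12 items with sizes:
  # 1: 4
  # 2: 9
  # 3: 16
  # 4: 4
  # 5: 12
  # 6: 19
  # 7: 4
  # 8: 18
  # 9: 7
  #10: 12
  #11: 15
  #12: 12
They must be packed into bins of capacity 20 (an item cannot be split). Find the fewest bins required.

8

Total = 19 + 18 + 16 + 15 + 12 + 12 + 12 + 9 + 7 + 4 + 4 + 4 = 132.
Lower bound: ⌈132/20⌉ = 7 bins.
A packing using 8 bins:
  bin 1: 19 = 19
  bin 2: 18 = 18
  bin 3: 16 + 4 = 20
  bin 4: 15 + 4 = 19
  bin 5: 12 + 7 = 19
  bin 6: 12 + 4 = 16
  bin 7: 12 = 12
  bin 8: 9 = 9
No arrangement into 7 bins stays within capacity, so 8 is optimal.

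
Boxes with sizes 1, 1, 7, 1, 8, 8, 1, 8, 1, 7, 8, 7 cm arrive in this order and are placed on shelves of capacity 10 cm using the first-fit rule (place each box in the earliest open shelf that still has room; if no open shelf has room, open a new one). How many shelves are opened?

7

  1 → shelf 1 (new)  [load 1/10]
  1 → shelf 1  [load 2/10]
  7 → shelf 1  [load 9/10]
  1 → shelf 1  [load 10/10]
  8 → shelf 2 (new)  [load 8/10]
  8 → shelf 3 (new)  [load 8/10]
  1 → shelf 2  [load 9/10]
  8 → shelf 4 (new)  [load 8/10]
  1 → shelf 2  [load 10/10]
  7 → shelf 5 (new)  [load 7/10]
  8 → shelf 6 (new)  [load 8/10]
  7 → shelf 7 (new)  [load 7/10]
7 shelves opened.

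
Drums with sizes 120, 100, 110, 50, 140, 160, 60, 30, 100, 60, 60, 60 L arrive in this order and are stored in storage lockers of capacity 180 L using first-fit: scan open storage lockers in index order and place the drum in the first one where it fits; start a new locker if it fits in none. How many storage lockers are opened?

  120 → locker 1 (new)  [load 120/180]
  100 → locker 2 (new)  [load 100/180]
  110 → locker 3 (new)  [load 110/180]
  50 → locker 1  [load 170/180]
  140 → locker 4 (new)  [load 140/180]
  160 → locker 5 (new)  [load 160/180]
  60 → locker 2  [load 160/180]
  30 → locker 3  [load 140/180]
  100 → locker 6 (new)  [load 100/180]
  60 → locker 6  [load 160/180]
  60 → locker 7 (new)  [load 60/180]
  60 → locker 7  [load 120/180]
7 storage lockers opened.

7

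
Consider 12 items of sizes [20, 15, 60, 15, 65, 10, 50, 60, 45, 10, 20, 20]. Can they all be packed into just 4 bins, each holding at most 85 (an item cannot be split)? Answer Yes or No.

No

Total = 390; ⌈390/85⌉ = 5.
At least 5 bins are required, but only 4 are allowed.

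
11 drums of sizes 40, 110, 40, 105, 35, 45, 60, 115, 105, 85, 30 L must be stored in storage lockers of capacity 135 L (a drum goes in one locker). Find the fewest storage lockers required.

7

Total = 115 + 110 + 105 + 105 + 85 + 60 + 45 + 40 + 40 + 35 + 30 = 770 L.
Lower bound: ⌈770/135⌉ = 6 storage lockers.
A packing using 7 storage lockers:
  locker 1: 115 = 115
  locker 2: 110 = 110
  locker 3: 105 + 30 = 135
  locker 4: 105 = 105
  locker 5: 85 + 45 = 130
  locker 6: 60 + 40 + 35 = 135
  locker 7: 40 = 40
No arrangement into 6 storage lockers stays within capacity, so 7 is optimal.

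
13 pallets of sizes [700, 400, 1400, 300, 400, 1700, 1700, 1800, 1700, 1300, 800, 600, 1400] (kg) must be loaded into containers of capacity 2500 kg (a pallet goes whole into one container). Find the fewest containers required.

Total = 1800 + 1700 + 1700 + 1700 + 1400 + 1400 + 1300 + 800 + 700 + 600 + 400 + 400 + 300 = 14200 kg.
Lower bound: ⌈14200/2500⌉ = 6 containers.
Also, 7 pallets each exceed 1250 kg, and no two of those can share a container, so at least 7 containers are needed.
A packing using 7 containers:
  container 1: 1800 + 700 = 2500
  container 2: 1700 + 800 = 2500
  container 3: 1700 + 600 = 2300
  container 4: 1700 + 400 + 400 = 2500
  container 5: 1400 + 300 = 1700
  container 6: 1400 = 1400
  container 7: 1300 = 1300
This matches the lower bound, so 7 is optimal.

7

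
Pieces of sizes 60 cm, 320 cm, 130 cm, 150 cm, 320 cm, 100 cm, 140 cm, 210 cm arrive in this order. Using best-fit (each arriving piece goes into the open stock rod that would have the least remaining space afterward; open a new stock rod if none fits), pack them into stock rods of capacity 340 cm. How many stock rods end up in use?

  60 → stock rod 1 (new)  [load 60/340]
  320 → stock rod 2 (new)  [load 320/340]
  130 → stock rod 1  [load 190/340]
  150 → stock rod 1  [load 340/340]
  320 → stock rod 3 (new)  [load 320/340]
  100 → stock rod 4 (new)  [load 100/340]
  140 → stock rod 4  [load 240/340]
  210 → stock rod 5 (new)  [load 210/340]
5 stock rods opened.

5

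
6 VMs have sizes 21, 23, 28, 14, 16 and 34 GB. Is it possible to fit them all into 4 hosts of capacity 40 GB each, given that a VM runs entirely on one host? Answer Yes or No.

Yes

A valid assignment using 4 hosts:
  host 1: 34 = 34
  host 2: 28 = 28
  host 3: 23 + 16 = 39
  host 4: 21 + 14 = 35
Every load is within 40 GB, so 4 hosts suffice.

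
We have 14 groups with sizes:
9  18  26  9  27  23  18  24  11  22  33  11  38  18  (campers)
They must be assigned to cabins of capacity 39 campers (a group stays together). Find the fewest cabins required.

Total = 38 + 33 + 27 + 26 + 24 + 23 + 22 + 18 + 18 + 18 + 11 + 11 + 9 + 9 = 287 campers.
Lower bound: ⌈287/39⌉ = 8 cabins.
A packing using 9 cabins:
  cabin 1: 38 = 38
  cabin 2: 33 = 33
  cabin 3: 27 + 11 = 38
  cabin 4: 26 + 11 = 37
  cabin 5: 24 + 9 = 33
  cabin 6: 23 + 9 = 32
  cabin 7: 22 = 22
  cabin 8: 18 + 18 = 36
  cabin 9: 18 = 18
No arrangement into 8 cabins stays within capacity, so 9 is optimal.

9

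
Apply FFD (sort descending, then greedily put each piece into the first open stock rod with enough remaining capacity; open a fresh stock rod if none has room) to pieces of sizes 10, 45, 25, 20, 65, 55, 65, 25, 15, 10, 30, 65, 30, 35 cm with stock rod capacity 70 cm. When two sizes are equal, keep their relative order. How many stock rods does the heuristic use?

Sorted descending: 65, 65, 65, 55, 45, 35, 30, 30, 25, 25, 20, 15, 10, 10.
  65 → stock rod 1 (new)  [load 65/70]
  65 → stock rod 2 (new)  [load 65/70]
  65 → stock rod 3 (new)  [load 65/70]
  55 → stock rod 4 (new)  [load 55/70]
  45 → stock rod 5 (new)  [load 45/70]
  35 → stock rod 6 (new)  [load 35/70]
  30 → stock rod 6  [load 65/70]
  30 → stock rod 7 (new)  [load 30/70]
  25 → stock rod 5  [load 70/70]
  25 → stock rod 7  [load 55/70]
  20 → stock rod 8 (new)  [load 20/70]
  15 → stock rod 4  [load 70/70]
  10 → stock rod 7  [load 65/70]
  10 → stock rod 8  [load 30/70]
8 stock rods opened.

8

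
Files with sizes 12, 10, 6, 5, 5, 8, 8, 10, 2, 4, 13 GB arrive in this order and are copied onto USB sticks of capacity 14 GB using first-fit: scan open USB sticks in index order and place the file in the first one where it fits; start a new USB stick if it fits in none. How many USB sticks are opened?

7

  12 → USB stick 1 (new)  [load 12/14]
  10 → USB stick 2 (new)  [load 10/14]
  6 → USB stick 3 (new)  [load 6/14]
  5 → USB stick 3  [load 11/14]
  5 → USB stick 4 (new)  [load 5/14]
  8 → USB stick 4  [load 13/14]
  8 → USB stick 5 (new)  [load 8/14]
  10 → USB stick 6 (new)  [load 10/14]
  2 → USB stick 1  [load 14/14]
  4 → USB stick 2  [load 14/14]
  13 → USB stick 7 (new)  [load 13/14]
7 USB sticks opened.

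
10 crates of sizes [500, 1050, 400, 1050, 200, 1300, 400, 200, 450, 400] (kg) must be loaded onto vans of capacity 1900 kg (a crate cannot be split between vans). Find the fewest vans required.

4

Total = 1300 + 1050 + 1050 + 500 + 450 + 400 + 400 + 400 + 200 + 200 = 5950 kg.
Lower bound: ⌈5950/1900⌉ = 4 vans.
A packing using 4 vans:
  van 1: 1300 + 500 = 1800
  van 2: 1050 + 450 + 400 = 1900
  van 3: 1050 + 400 + 400 = 1850
  van 4: 200 + 200 = 400
This matches the lower bound, so 4 is optimal.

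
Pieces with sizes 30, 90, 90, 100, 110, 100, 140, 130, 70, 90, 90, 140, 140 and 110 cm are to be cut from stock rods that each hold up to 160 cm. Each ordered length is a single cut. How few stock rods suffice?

Total = 140 + 140 + 140 + 130 + 110 + 110 + 100 + 100 + 90 + 90 + 90 + 90 + 70 + 30 = 1430 cm.
Lower bound: ⌈1430/160⌉ = 9 stock rods.
Also, 12 pieces each exceed 80 cm, and no two of those can share a stock rod, so at least 12 stock rods are needed.
A packing using 12 stock rods:
  stock rod 1: 140 = 140
  stock rod 2: 140 = 140
  stock rod 3: 140 = 140
  stock rod 4: 130 + 30 = 160
  stock rod 5: 110 = 110
  stock rod 6: 110 = 110
  stock rod 7: 100 = 100
  stock rod 8: 100 = 100
  stock rod 9: 90 + 70 = 160
  stock rod 10: 90 = 90
  stock rod 11: 90 = 90
  stock rod 12: 90 = 90
This matches the lower bound, so 12 is optimal.

12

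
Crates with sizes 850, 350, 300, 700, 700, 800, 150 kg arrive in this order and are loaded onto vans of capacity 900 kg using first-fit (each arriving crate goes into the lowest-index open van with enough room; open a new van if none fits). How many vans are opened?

  850 → van 1 (new)  [load 850/900]
  350 → van 2 (new)  [load 350/900]
  300 → van 2  [load 650/900]
  700 → van 3 (new)  [load 700/900]
  700 → van 4 (new)  [load 700/900]
  800 → van 5 (new)  [load 800/900]
  150 → van 2  [load 800/900]
5 vans opened.

5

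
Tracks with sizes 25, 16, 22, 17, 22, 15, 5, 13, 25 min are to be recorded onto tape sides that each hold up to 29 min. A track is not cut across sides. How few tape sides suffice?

Total = 25 + 25 + 22 + 22 + 17 + 16 + 15 + 13 + 5 = 160 min.
Lower bound: ⌈160/29⌉ = 6 tape sides.
Also, 7 tracks each exceed 29/2 min, and no two of those can share a side, so at least 7 tape sides are needed.
A packing using 7 tape sides:
  side 1: 25 = 25
  side 2: 25 = 25
  side 3: 22 + 5 = 27
  side 4: 22 = 22
  side 5: 17 = 17
  side 6: 16 + 13 = 29
  side 7: 15 = 15
This matches the lower bound, so 7 is optimal.

7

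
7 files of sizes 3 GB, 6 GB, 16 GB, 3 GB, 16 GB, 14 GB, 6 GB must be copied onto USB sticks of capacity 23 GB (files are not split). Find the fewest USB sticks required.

Total = 16 + 16 + 14 + 6 + 6 + 3 + 3 = 64 GB.
Lower bound: ⌈64/23⌉ = 3 USB sticks.
A packing using 3 USB sticks:
  USB stick 1: 16 + 6 = 22
  USB stick 2: 16 + 6 = 22
  USB stick 3: 14 + 3 + 3 = 20
This matches the lower bound, so 3 is optimal.

3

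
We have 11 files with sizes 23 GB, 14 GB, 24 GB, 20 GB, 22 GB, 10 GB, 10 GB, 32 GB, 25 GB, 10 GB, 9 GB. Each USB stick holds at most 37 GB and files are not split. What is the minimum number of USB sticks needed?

6

Total = 32 + 25 + 24 + 23 + 22 + 20 + 14 + 10 + 10 + 10 + 9 = 199 GB.
Lower bound: ⌈199/37⌉ = 6 USB sticks.
A packing using 6 USB sticks:
  USB stick 1: 32 = 32
  USB stick 2: 25 + 10 = 35
  USB stick 3: 24 + 10 = 34
  USB stick 4: 23 + 14 = 37
  USB stick 5: 22 + 10 = 32
  USB stick 6: 20 + 9 = 29
This matches the lower bound, so 6 is optimal.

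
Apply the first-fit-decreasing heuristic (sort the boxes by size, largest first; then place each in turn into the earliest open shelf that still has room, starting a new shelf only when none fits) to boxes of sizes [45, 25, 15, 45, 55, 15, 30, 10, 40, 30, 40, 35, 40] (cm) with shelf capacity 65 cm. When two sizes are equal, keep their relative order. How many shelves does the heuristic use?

8

Sorted descending: 55, 45, 45, 40, 40, 40, 35, 30, 30, 25, 15, 15, 10.
  55 → shelf 1 (new)  [load 55/65]
  45 → shelf 2 (new)  [load 45/65]
  45 → shelf 3 (new)  [load 45/65]
  40 → shelf 4 (new)  [load 40/65]
  40 → shelf 5 (new)  [load 40/65]
  40 → shelf 6 (new)  [load 40/65]
  35 → shelf 7 (new)  [load 35/65]
  30 → shelf 7  [load 65/65]
  30 → shelf 8 (new)  [load 30/65]
  25 → shelf 4  [load 65/65]
  15 → shelf 2  [load 60/65]
  15 → shelf 3  [load 60/65]
  10 → shelf 1  [load 65/65]
8 shelves opened.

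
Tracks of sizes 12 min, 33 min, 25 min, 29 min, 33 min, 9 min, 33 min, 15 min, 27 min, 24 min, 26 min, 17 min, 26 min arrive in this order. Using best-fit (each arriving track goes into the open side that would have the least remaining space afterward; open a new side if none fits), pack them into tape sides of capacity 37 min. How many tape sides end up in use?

11

  12 → side 1 (new)  [load 12/37]
  33 → side 2 (new)  [load 33/37]
  25 → side 1  [load 37/37]
  29 → side 3 (new)  [load 29/37]
  33 → side 4 (new)  [load 33/37]
  9 → side 5 (new)  [load 9/37]
  33 → side 6 (new)  [load 33/37]
  15 → side 5  [load 24/37]
  27 → side 7 (new)  [load 27/37]
  24 → side 8 (new)  [load 24/37]
  26 → side 9 (new)  [load 26/37]
  17 → side 10 (new)  [load 17/37]
  26 → side 11 (new)  [load 26/37]
11 tape sides opened.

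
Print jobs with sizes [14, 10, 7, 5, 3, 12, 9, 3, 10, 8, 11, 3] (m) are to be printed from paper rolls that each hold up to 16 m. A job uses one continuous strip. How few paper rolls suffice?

Total = 14 + 12 + 11 + 10 + 10 + 9 + 8 + 7 + 5 + 3 + 3 + 3 = 95 m.
Lower bound: ⌈95/16⌉ = 6 paper rolls.
A packing using 7 paper rolls:
  roll 1: 14 = 14
  roll 2: 12 + 3 = 15
  roll 3: 11 + 5 = 16
  roll 4: 10 + 3 + 3 = 16
  roll 5: 10 = 10
  roll 6: 9 + 7 = 16
  roll 7: 8 = 8
No arrangement into 6 paper rolls stays within capacity, so 7 is optimal.

7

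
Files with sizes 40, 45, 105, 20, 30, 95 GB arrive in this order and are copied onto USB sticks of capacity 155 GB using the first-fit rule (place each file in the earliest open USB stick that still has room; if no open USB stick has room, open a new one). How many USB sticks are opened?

3

  40 → USB stick 1 (new)  [load 40/155]
  45 → USB stick 1  [load 85/155]
  105 → USB stick 2 (new)  [load 105/155]
  20 → USB stick 1  [load 105/155]
  30 → USB stick 1  [load 135/155]
  95 → USB stick 3 (new)  [load 95/155]
3 USB sticks opened.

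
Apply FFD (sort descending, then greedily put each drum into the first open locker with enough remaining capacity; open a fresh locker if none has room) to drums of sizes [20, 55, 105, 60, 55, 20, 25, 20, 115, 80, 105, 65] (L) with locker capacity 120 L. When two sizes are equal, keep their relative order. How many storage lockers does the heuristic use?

7

Sorted descending: 115, 105, 105, 80, 65, 60, 55, 55, 25, 20, 20, 20.
  115 → locker 1 (new)  [load 115/120]
  105 → locker 2 (new)  [load 105/120]
  105 → locker 3 (new)  [load 105/120]
  80 → locker 4 (new)  [load 80/120]
  65 → locker 5 (new)  [load 65/120]
  60 → locker 6 (new)  [load 60/120]
  55 → locker 5  [load 120/120]
  55 → locker 6  [load 115/120]
  25 → locker 4  [load 105/120]
  20 → locker 7 (new)  [load 20/120]
  20 → locker 7  [load 40/120]
  20 → locker 7  [load 60/120]
7 storage lockers opened.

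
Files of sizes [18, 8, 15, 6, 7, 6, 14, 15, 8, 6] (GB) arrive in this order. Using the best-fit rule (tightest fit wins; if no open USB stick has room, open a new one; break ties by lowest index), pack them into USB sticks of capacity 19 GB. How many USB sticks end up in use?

7

  18 → USB stick 1 (new)  [load 18/19]
  8 → USB stick 2 (new)  [load 8/19]
  15 → USB stick 3 (new)  [load 15/19]
  6 → USB stick 2  [load 14/19]
  7 → USB stick 4 (new)  [load 7/19]
  6 → USB stick 4  [load 13/19]
  14 → USB stick 5 (new)  [load 14/19]
  15 → USB stick 6 (new)  [load 15/19]
  8 → USB stick 7 (new)  [load 8/19]
  6 → USB stick 4  [load 19/19]
7 USB sticks opened.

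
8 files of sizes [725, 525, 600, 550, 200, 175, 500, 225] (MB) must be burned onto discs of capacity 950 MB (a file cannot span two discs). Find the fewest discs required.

5

Total = 725 + 600 + 550 + 525 + 500 + 225 + 200 + 175 = 3500 MB.
Lower bound: ⌈3500/950⌉ = 4 discs.
Also, 5 files each exceed 475 MB, and no two of those can share a disc, so at least 5 discs are needed.
A packing using 5 discs:
  disc 1: 725 + 225 = 950
  disc 2: 600 + 200 = 800
  disc 3: 550 + 175 = 725
  disc 4: 525 = 525
  disc 5: 500 = 500
This matches the lower bound, so 5 is optimal.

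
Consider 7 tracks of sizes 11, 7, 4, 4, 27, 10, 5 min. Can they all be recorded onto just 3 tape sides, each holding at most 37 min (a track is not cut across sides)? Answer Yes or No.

Yes

A valid assignment using 2 tape sides:
  side 1: 27 + 10 = 37
  side 2: 11 + 7 + 5 + 4 + 4 = 31
That uses only 2 ≤ 3, so 3 tape sides are enough.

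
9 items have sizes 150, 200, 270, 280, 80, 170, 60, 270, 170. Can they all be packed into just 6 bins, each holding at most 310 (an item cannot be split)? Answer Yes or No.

No

Total = 1650; ⌈1650/310⌉ = 6.
The bound of 6 does not rule out 6, but exhaustive search shows no assignment into 6 bins of capacity 310 exists — the minimum is 7.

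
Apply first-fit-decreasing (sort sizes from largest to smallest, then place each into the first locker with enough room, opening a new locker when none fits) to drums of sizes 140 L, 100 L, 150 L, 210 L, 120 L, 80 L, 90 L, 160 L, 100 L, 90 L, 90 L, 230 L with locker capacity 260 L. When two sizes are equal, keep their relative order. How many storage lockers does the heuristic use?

Sorted descending: 230, 210, 160, 150, 140, 120, 100, 100, 90, 90, 90, 80.
  230 → locker 1 (new)  [load 230/260]
  210 → locker 2 (new)  [load 210/260]
  160 → locker 3 (new)  [load 160/260]
  150 → locker 4 (new)  [load 150/260]
  140 → locker 5 (new)  [load 140/260]
  120 → locker 5  [load 260/260]
  100 → locker 3  [load 260/260]
  100 → locker 4  [load 250/260]
  90 → locker 6 (new)  [load 90/260]
  90 → locker 6  [load 180/260]
  90 → locker 7 (new)  [load 90/260]
  80 → locker 6  [load 260/260]
7 storage lockers opened.

7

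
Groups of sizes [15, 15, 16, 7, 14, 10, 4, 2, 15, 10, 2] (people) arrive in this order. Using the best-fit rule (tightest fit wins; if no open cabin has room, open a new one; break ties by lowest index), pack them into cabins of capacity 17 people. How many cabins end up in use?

7

  15 → cabin 1 (new)  [load 15/17]
  15 → cabin 2 (new)  [load 15/17]
  16 → cabin 3 (new)  [load 16/17]
  7 → cabin 4 (new)  [load 7/17]
  14 → cabin 5 (new)  [load 14/17]
  10 → cabin 4  [load 17/17]
  4 → cabin 6 (new)  [load 4/17]
  2 → cabin 1  [load 17/17]
  15 → cabin 7 (new)  [load 15/17]
  10 → cabin 6  [load 14/17]
  2 → cabin 2  [load 17/17]
7 cabins opened.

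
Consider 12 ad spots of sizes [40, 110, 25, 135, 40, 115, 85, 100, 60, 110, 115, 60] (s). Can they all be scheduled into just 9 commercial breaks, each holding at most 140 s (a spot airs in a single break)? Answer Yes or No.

A valid assignment using 8 commercial breaks:
  break 1: 135 = 135
  break 2: 115 + 25 = 140
  break 3: 115 = 115
  break 4: 110 = 110
  break 5: 110 = 110
  break 6: 100 + 40 = 140
  break 7: 85 + 40 = 125
  break 8: 60 + 60 = 120
That uses only 8 ≤ 9, so 9 commercial breaks are enough.

Yes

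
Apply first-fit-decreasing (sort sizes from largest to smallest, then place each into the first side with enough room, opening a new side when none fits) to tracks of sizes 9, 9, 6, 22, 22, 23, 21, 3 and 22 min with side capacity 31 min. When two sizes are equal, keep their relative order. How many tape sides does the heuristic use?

5

Sorted descending: 23, 22, 22, 22, 21, 9, 9, 6, 3.
  23 → side 1 (new)  [load 23/31]
  22 → side 2 (new)  [load 22/31]
  22 → side 3 (new)  [load 22/31]
  22 → side 4 (new)  [load 22/31]
  21 → side 5 (new)  [load 21/31]
  9 → side 2  [load 31/31]
  9 → side 3  [load 31/31]
  6 → side 1  [load 29/31]
  3 → side 4  [load 25/31]
5 tape sides opened.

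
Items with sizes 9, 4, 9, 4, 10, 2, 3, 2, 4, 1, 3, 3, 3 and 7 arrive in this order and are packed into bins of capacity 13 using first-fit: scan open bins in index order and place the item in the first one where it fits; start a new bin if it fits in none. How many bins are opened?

5

  9 → bin 1 (new)  [load 9/13]
  4 → bin 1  [load 13/13]
  9 → bin 2 (new)  [load 9/13]
  4 → bin 2  [load 13/13]
  10 → bin 3 (new)  [load 10/13]
  2 → bin 3  [load 12/13]
  3 → bin 4 (new)  [load 3/13]
  2 → bin 4  [load 5/13]
  4 → bin 4  [load 9/13]
  1 → bin 3  [load 13/13]
  3 → bin 4  [load 12/13]
  3 → bin 5 (new)  [load 3/13]
  3 → bin 5  [load 6/13]
  7 → bin 5  [load 13/13]
5 bins opened.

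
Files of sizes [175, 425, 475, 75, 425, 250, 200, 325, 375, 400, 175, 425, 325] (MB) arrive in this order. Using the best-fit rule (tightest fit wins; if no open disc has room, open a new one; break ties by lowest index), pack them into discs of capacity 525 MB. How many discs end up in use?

  175 → disc 1 (new)  [load 175/525]
  425 → disc 2 (new)  [load 425/525]
  475 → disc 3 (new)  [load 475/525]
  75 → disc 2  [load 500/525]
  425 → disc 4 (new)  [load 425/525]
  250 → disc 1  [load 425/525]
  200 → disc 5 (new)  [load 200/525]
  325 → disc 5  [load 525/525]
  375 → disc 6 (new)  [load 375/525]
  400 → disc 7 (new)  [load 400/525]
  175 → disc 8 (new)  [load 175/525]
  425 → disc 9 (new)  [load 425/525]
  325 → disc 8  [load 500/525]
9 discs opened.

9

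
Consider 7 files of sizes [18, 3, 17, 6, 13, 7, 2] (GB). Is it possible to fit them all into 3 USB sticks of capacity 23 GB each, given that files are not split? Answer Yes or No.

Yes

A valid assignment using 3 USB sticks:
  USB stick 1: 18 + 3 + 2 = 23
  USB stick 2: 17 + 6 = 23
  USB stick 3: 13 + 7 = 20
Every load is within 23 GB, so 3 USB sticks suffice.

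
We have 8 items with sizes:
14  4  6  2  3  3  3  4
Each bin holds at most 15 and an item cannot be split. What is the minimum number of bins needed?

Total = 14 + 6 + 4 + 4 + 3 + 3 + 3 + 2 = 39.
Lower bound: ⌈39/15⌉ = 3 bins.
A packing using 3 bins:
  bin 1: 14 = 14
  bin 2: 6 + 4 + 4 = 14
  bin 3: 3 + 3 + 3 + 2 = 11
This matches the lower bound, so 3 is optimal.

3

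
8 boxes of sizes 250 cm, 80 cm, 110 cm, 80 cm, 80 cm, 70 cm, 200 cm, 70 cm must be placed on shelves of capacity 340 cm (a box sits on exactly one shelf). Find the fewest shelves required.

Total = 250 + 200 + 110 + 80 + 80 + 80 + 70 + 70 = 940 cm.
Lower bound: ⌈940/340⌉ = 3 shelves.
A packing using 3 shelves:
  shelf 1: 250 + 80 = 330
  shelf 2: 200 + 110 = 310
  shelf 3: 80 + 80 + 70 + 70 = 300
This matches the lower bound, so 3 is optimal.

3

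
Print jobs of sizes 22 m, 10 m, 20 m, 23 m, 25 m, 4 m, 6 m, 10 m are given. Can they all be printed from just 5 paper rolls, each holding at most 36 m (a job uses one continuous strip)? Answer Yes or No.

A valid assignment using 4 paper rolls:
  roll 1: 25 + 10 = 35
  roll 2: 23 + 10 = 33
  roll 3: 22 + 6 + 4 = 32
  roll 4: 20 = 20
That uses only 4 ≤ 5, so 5 paper rolls are enough.

Yes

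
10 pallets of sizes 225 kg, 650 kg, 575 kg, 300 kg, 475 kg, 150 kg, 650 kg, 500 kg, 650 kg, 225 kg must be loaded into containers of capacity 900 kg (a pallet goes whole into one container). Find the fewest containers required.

6

Total = 650 + 650 + 650 + 575 + 500 + 475 + 300 + 225 + 225 + 150 = 4400 kg.
Lower bound: ⌈4400/900⌉ = 5 containers.
Also, 6 pallets each exceed 450 kg, and no two of those can share a container, so at least 6 containers are needed.
A packing using 6 containers:
  container 1: 650 + 225 = 875
  container 2: 650 + 225 = 875
  container 3: 650 + 150 = 800
  container 4: 575 + 300 = 875
  container 5: 500 = 500
  container 6: 475 = 475
This matches the lower bound, so 6 is optimal.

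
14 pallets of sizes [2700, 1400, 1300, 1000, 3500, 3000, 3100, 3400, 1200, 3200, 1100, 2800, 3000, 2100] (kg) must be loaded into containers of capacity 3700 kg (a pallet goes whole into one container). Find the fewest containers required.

Total = 3500 + 3400 + 3200 + 3100 + 3000 + 3000 + 2800 + 2700 + 2100 + 1400 + 1300 + 1200 + 1100 + 1000 = 32800 kg.
Lower bound: ⌈32800/3700⌉ = 9 containers.
A packing using 10 containers:
  container 1: 3500 = 3500
  container 2: 3400 = 3400
  container 3: 3200 = 3200
  container 4: 3100 = 3100
  container 5: 3000 = 3000
  container 6: 3000 = 3000
  container 7: 2800 = 2800
  container 8: 2700 + 1000 = 3700
  container 9: 2100 + 1400 = 3500
  container 10: 1300 + 1200 + 1100 = 3600
No arrangement into 9 containers stays within capacity, so 10 is optimal.

10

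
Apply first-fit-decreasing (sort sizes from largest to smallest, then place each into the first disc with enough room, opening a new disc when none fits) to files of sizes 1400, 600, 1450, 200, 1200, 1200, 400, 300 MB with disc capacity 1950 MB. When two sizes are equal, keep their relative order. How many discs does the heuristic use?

Sorted descending: 1450, 1400, 1200, 1200, 600, 400, 300, 200.
  1450 → disc 1 (new)  [load 1450/1950]
  1400 → disc 2 (new)  [load 1400/1950]
  1200 → disc 3 (new)  [load 1200/1950]
  1200 → disc 4 (new)  [load 1200/1950]
  600 → disc 3  [load 1800/1950]
  400 → disc 1  [load 1850/1950]
  300 → disc 2  [load 1700/1950]
  200 → disc 2  [load 1900/1950]
4 discs opened.

4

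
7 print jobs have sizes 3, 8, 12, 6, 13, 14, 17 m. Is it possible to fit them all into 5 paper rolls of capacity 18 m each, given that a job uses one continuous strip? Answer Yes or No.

A valid assignment using 5 paper rolls:
  roll 1: 17 = 17
  roll 2: 14 + 3 = 17
  roll 3: 13 = 13
  roll 4: 12 + 6 = 18
  roll 5: 8 = 8
Every load is within 18 m, so 5 paper rolls suffice.

Yes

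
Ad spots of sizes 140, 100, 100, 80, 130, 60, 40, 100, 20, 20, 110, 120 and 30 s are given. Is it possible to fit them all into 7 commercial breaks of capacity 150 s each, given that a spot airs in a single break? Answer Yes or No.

Total = 1050 s; ⌈1050/150⌉ = 7.
8 ad spots each exceed half the capacity and cannot share a break, forcing at least 8 commercial breaks.
At least 8 commercial breaks are required, but only 7 are allowed.

No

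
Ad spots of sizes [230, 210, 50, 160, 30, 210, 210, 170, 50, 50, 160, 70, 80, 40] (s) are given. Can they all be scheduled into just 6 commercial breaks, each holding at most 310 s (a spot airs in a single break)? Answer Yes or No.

No

Total = 1720 s; ⌈1720/310⌉ = 6.
7 ad spots each exceed half the capacity and cannot share a break, forcing at least 7 commercial breaks.
At least 7 commercial breaks are required, but only 6 are allowed.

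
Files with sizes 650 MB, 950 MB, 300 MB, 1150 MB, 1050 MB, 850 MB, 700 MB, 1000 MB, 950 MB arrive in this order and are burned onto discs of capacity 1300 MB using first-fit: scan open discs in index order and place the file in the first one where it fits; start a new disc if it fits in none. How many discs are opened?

  650 → disc 1 (new)  [load 650/1300]
  950 → disc 2 (new)  [load 950/1300]
  300 → disc 1  [load 950/1300]
  1150 → disc 3 (new)  [load 1150/1300]
  1050 → disc 4 (new)  [load 1050/1300]
  850 → disc 5 (new)  [load 850/1300]
  700 → disc 6 (new)  [load 700/1300]
  1000 → disc 7 (new)  [load 1000/1300]
  950 → disc 8 (new)  [load 950/1300]
8 discs opened.

8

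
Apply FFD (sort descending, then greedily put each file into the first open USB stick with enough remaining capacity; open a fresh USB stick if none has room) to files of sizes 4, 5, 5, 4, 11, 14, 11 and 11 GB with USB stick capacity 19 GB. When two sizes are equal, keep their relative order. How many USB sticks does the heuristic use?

4

Sorted descending: 14, 11, 11, 11, 5, 5, 4, 4.
  14 → USB stick 1 (new)  [load 14/19]
  11 → USB stick 2 (new)  [load 11/19]
  11 → USB stick 3 (new)  [load 11/19]
  11 → USB stick 4 (new)  [load 11/19]
  5 → USB stick 1  [load 19/19]
  5 → USB stick 2  [load 16/19]
  4 → USB stick 3  [load 15/19]
  4 → USB stick 3  [load 19/19]
4 USB sticks opened.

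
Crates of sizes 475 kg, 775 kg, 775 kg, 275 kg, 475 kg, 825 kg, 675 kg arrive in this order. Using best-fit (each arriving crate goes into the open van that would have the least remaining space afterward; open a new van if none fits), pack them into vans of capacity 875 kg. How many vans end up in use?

  475 → van 1 (new)  [load 475/875]
  775 → van 2 (new)  [load 775/875]
  775 → van 3 (new)  [load 775/875]
  275 → van 1  [load 750/875]
  475 → van 4 (new)  [load 475/875]
  825 → van 5 (new)  [load 825/875]
  675 → van 6 (new)  [load 675/875]
6 vans opened.

6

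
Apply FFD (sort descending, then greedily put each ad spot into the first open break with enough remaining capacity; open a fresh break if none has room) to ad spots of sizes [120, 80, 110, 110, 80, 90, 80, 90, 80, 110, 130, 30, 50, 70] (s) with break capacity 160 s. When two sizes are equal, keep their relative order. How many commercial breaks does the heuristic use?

9

Sorted descending: 130, 120, 110, 110, 110, 90, 90, 80, 80, 80, 80, 70, 50, 30.
  130 → break 1 (new)  [load 130/160]
  120 → break 2 (new)  [load 120/160]
  110 → break 3 (new)  [load 110/160]
  110 → break 4 (new)  [load 110/160]
  110 → break 5 (new)  [load 110/160]
  90 → break 6 (new)  [load 90/160]
  90 → break 7 (new)  [load 90/160]
  80 → break 8 (new)  [load 80/160]
  80 → break 8  [load 160/160]
  80 → break 9 (new)  [load 80/160]
  80 → break 9  [load 160/160]
  70 → break 6  [load 160/160]
  50 → break 3  [load 160/160]
  30 → break 1  [load 160/160]
9 commercial breaks opened.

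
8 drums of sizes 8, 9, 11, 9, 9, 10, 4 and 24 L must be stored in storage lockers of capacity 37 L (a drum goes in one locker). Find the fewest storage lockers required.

Total = 24 + 11 + 10 + 9 + 9 + 9 + 8 + 4 = 84 L.
Lower bound: ⌈84/37⌉ = 3 storage lockers.
A packing using 3 storage lockers:
  locker 1: 24 + 11 = 35
  locker 2: 10 + 9 + 9 + 9 = 37
  locker 3: 8 + 4 = 12
This matches the lower bound, so 3 is optimal.

3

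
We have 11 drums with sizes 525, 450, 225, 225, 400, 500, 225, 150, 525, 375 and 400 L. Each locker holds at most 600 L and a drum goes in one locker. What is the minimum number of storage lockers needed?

Total = 525 + 525 + 500 + 450 + 400 + 400 + 375 + 225 + 225 + 225 + 150 = 4000 L.
Lower bound: ⌈4000/600⌉ = 7 storage lockers.
A packing using 8 storage lockers:
  locker 1: 525 = 525
  locker 2: 525 = 525
  locker 3: 500 = 500
  locker 4: 450 + 150 = 600
  locker 5: 400 = 400
  locker 6: 400 = 400
  locker 7: 375 + 225 = 600
  locker 8: 225 + 225 = 450
No arrangement into 7 storage lockers stays within capacity, so 8 is optimal.

8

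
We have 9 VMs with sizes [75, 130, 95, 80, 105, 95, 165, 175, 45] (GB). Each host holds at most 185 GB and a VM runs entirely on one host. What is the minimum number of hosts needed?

Total = 175 + 165 + 130 + 105 + 95 + 95 + 80 + 75 + 45 = 965 GB.
Lower bound: ⌈965/185⌉ = 6 hosts.
A packing using 6 hosts:
  host 1: 175 = 175
  host 2: 165 = 165
  host 3: 130 + 45 = 175
  host 4: 105 + 80 = 185
  host 5: 95 + 75 = 170
  host 6: 95 = 95
This matches the lower bound, so 6 is optimal.

6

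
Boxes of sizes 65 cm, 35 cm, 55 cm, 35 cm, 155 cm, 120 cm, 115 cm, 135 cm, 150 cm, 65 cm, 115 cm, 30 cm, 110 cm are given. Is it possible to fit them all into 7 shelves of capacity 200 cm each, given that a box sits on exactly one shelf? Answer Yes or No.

Yes

A valid assignment using 7 shelves:
  shelf 1: 155 + 35 = 190
  shelf 2: 150 + 35 = 185
  shelf 3: 135 + 65 = 200
  shelf 4: 120 + 65 = 185
  shelf 5: 115 + 55 + 30 = 200
  shelf 6: 115 = 115
  shelf 7: 110 = 110
Every load is within 200 cm, so 7 shelves suffice.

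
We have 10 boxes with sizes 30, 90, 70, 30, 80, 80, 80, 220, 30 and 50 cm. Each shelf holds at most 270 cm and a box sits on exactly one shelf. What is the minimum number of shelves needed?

3

Total = 220 + 90 + 80 + 80 + 80 + 70 + 50 + 30 + 30 + 30 = 760 cm.
Lower bound: ⌈760/270⌉ = 3 shelves.
A packing using 3 shelves:
  shelf 1: 220 + 50 = 270
  shelf 2: 90 + 80 + 80 = 250
  shelf 3: 80 + 70 + 30 + 30 + 30 = 240
This matches the lower bound, so 3 is optimal.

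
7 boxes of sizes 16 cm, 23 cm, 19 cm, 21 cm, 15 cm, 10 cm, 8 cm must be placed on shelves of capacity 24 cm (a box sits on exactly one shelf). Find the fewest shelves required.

Total = 23 + 21 + 19 + 16 + 15 + 10 + 8 = 112 cm.
Lower bound: ⌈112/24⌉ = 5 shelves.
A packing using 6 shelves:
  shelf 1: 23 = 23
  shelf 2: 21 = 21
  shelf 3: 19 = 19
  shelf 4: 16 + 8 = 24
  shelf 5: 15 = 15
  shelf 6: 10 = 10
No arrangement into 5 shelves stays within capacity, so 6 is optimal.

6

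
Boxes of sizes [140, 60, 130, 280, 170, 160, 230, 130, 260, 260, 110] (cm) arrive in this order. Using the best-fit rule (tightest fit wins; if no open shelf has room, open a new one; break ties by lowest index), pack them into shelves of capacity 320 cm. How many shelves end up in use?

7

  140 → shelf 1 (new)  [load 140/320]
  60 → shelf 1  [load 200/320]
  130 → shelf 2 (new)  [load 130/320]
  280 → shelf 3 (new)  [load 280/320]
  170 → shelf 2  [load 300/320]
  160 → shelf 4 (new)  [load 160/320]
  230 → shelf 5 (new)  [load 230/320]
  130 → shelf 4  [load 290/320]
  260 → shelf 6 (new)  [load 260/320]
  260 → shelf 7 (new)  [load 260/320]
  110 → shelf 1  [load 310/320]
7 shelves opened.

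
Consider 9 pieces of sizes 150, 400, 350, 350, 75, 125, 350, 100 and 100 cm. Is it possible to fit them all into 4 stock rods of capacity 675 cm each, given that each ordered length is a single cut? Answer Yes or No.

Yes

A valid assignment using 4 stock rods:
  stock rod 1: 400 + 150 + 125 = 675
  stock rod 2: 350 + 100 + 100 + 75 = 625
  stock rod 3: 350 = 350
  stock rod 4: 350 = 350
Every load is within 675 cm, so 4 stock rods suffice.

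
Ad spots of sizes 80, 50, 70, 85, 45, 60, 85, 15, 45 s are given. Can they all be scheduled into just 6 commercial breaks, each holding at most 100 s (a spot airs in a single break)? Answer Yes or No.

No

Total = 535 s; ⌈535/100⌉ = 6.
The bound of 6 does not rule out 6, but exhaustive search shows no assignment into 6 commercial breaks of capacity 100 s exists — the minimum is 7.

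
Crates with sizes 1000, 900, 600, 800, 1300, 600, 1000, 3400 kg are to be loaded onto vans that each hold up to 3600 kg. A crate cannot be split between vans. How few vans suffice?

3

Total = 3400 + 1300 + 1000 + 1000 + 900 + 800 + 600 + 600 = 9600 kg.
Lower bound: ⌈9600/3600⌉ = 3 vans.
A packing using 3 vans:
  van 1: 3400 = 3400
  van 2: 1300 + 1000 + 1000 = 3300
  van 3: 900 + 800 + 600 + 600 = 2900
This matches the lower bound, so 3 is optimal.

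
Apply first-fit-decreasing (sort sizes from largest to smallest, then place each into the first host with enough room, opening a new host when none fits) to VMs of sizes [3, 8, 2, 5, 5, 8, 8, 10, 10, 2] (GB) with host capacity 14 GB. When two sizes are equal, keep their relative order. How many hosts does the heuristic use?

5

Sorted descending: 10, 10, 8, 8, 8, 5, 5, 3, 2, 2.
  10 → host 1 (new)  [load 10/14]
  10 → host 2 (new)  [load 10/14]
  8 → host 3 (new)  [load 8/14]
  8 → host 4 (new)  [load 8/14]
  8 → host 5 (new)  [load 8/14]
  5 → host 3  [load 13/14]
  5 → host 4  [load 13/14]
  3 → host 1  [load 13/14]
  2 → host 2  [load 12/14]
  2 → host 2  [load 14/14]
5 hosts opened.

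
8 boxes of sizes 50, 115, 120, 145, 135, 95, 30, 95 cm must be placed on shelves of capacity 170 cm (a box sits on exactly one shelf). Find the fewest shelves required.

Total = 145 + 135 + 120 + 115 + 95 + 95 + 50 + 30 = 785 cm.
Lower bound: ⌈785/170⌉ = 5 shelves.
Also, 6 boxes each exceed 85 cm, and no two of those can share a shelf, so at least 6 shelves are needed.
A packing using 6 shelves:
  shelf 1: 145 = 145
  shelf 2: 135 + 30 = 165
  shelf 3: 120 + 50 = 170
  shelf 4: 115 = 115
  shelf 5: 95 = 95
  shelf 6: 95 = 95
This matches the lower bound, so 6 is optimal.

6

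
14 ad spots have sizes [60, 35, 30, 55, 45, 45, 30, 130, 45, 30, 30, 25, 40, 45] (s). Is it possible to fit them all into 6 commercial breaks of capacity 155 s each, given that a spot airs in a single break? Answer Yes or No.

Yes

A valid assignment using 5 commercial breaks:
  break 1: 130 + 25 = 155
  break 2: 60 + 55 + 40 = 155
  break 3: 45 + 45 + 45 = 135
  break 4: 45 + 35 + 30 + 30 = 140
  break 5: 30 + 30 = 60
That uses only 5 ≤ 6, so 6 commercial breaks are enough.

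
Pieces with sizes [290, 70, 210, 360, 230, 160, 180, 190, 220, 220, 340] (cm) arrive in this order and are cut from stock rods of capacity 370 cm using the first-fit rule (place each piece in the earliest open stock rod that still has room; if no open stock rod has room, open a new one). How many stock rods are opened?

8

  290 → stock rod 1 (new)  [load 290/370]
  70 → stock rod 1  [load 360/370]
  210 → stock rod 2 (new)  [load 210/370]
  360 → stock rod 3 (new)  [load 360/370]
  230 → stock rod 4 (new)  [load 230/370]
  160 → stock rod 2  [load 370/370]
  180 → stock rod 5 (new)  [load 180/370]
  190 → stock rod 5  [load 370/370]
  220 → stock rod 6 (new)  [load 220/370]
  220 → stock rod 7 (new)  [load 220/370]
  340 → stock rod 8 (new)  [load 340/370]
8 stock rods opened.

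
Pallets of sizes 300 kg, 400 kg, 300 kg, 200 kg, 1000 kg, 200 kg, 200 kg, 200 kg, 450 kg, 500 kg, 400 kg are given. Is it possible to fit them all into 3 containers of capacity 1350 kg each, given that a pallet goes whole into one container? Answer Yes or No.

Total = 4150 kg; ⌈4150/1350⌉ = 4.
At least 4 containers are required, but only 3 are allowed.

No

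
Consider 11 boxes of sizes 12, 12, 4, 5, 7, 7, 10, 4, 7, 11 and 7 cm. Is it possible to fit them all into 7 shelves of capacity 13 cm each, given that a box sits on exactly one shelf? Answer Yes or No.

Total = 86 cm; ⌈86/13⌉ = 7.
8 boxes each exceed half the capacity and cannot share a shelf, forcing at least 8 shelves.
At least 8 shelves are required, but only 7 are allowed.

No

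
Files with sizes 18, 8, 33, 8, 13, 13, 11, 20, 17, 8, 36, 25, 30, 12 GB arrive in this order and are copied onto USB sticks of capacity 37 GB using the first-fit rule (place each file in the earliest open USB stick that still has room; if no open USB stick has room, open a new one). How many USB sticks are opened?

  18 → USB stick 1 (new)  [load 18/37]
  8 → USB stick 1  [load 26/37]
  33 → USB stick 2 (new)  [load 33/37]
  8 → USB stick 1  [load 34/37]
  13 → USB stick 3 (new)  [load 13/37]
  13 → USB stick 3  [load 26/37]
  11 → USB stick 3  [load 37/37]
  20 → USB stick 4 (new)  [load 20/37]
  17 → USB stick 4  [load 37/37]
  8 → USB stick 5 (new)  [load 8/37]
  36 → USB stick 6 (new)  [load 36/37]
  25 → USB stick 5  [load 33/37]
  30 → USB stick 7 (new)  [load 30/37]
  12 → USB stick 8 (new)  [load 12/37]
8 USB sticks opened.

8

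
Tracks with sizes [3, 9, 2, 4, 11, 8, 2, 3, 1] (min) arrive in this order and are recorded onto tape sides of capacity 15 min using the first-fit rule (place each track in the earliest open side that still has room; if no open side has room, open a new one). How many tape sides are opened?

  3 → side 1 (new)  [load 3/15]
  9 → side 1  [load 12/15]
  2 → side 1  [load 14/15]
  4 → side 2 (new)  [load 4/15]
  11 → side 2  [load 15/15]
  8 → side 3 (new)  [load 8/15]
  2 → side 3  [load 10/15]
  3 → side 3  [load 13/15]
  1 → side 1  [load 15/15]
3 tape sides opened.

3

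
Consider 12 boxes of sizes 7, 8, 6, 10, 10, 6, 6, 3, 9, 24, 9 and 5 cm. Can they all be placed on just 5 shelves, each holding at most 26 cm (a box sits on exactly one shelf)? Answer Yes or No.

Yes

A valid assignment using 5 shelves:
  shelf 1: 24 = 24
  shelf 2: 10 + 10 + 6 = 26
  shelf 3: 9 + 9 + 8 = 26
  shelf 4: 7 + 6 + 6 + 5 = 24
  shelf 5: 3 = 3
Every load is within 26 cm, so 5 shelves suffice.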